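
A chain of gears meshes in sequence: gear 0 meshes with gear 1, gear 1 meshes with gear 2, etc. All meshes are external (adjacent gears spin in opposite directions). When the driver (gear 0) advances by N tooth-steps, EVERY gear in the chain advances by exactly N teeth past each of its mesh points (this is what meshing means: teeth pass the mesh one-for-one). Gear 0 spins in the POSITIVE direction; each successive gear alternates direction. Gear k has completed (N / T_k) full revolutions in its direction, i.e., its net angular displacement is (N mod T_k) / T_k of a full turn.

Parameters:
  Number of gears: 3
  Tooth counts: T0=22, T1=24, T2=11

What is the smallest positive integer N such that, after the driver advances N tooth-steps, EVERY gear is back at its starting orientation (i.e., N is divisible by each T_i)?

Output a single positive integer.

Gear k returns to start when N is a multiple of T_k.
All gears at start simultaneously when N is a common multiple of [22, 24, 11]; the smallest such N is lcm(22, 24, 11).
Start: lcm = T0 = 22
Fold in T1=24: gcd(22, 24) = 2; lcm(22, 24) = 22 * 24 / 2 = 528 / 2 = 264
Fold in T2=11: gcd(264, 11) = 11; lcm(264, 11) = 264 * 11 / 11 = 2904 / 11 = 264
Full cycle length = 264

Answer: 264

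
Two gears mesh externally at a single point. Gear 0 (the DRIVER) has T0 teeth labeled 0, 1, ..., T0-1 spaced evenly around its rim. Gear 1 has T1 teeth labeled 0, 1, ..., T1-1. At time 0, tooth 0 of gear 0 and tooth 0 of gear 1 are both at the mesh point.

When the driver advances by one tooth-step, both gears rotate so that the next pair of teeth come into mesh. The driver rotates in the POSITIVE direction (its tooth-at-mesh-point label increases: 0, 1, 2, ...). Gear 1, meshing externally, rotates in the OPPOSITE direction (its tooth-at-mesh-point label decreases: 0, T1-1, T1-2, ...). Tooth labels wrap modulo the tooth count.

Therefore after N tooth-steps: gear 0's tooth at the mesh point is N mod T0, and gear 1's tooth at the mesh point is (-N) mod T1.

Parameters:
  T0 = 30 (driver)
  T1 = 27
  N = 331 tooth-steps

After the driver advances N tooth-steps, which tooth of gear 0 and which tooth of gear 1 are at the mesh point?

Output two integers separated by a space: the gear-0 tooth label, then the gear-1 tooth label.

Answer: 1 20

Derivation:
Gear 0 (driver, T0=30): tooth at mesh = N mod T0
  331 = 11 * 30 + 1, so 331 mod 30 = 1
  gear 0 tooth = 1
Gear 1 (driven, T1=27): tooth at mesh = (-N) mod T1
  331 = 12 * 27 + 7, so 331 mod 27 = 7
  (-331) mod 27 = (-7) mod 27 = 27 - 7 = 20
Mesh after 331 steps: gear-0 tooth 1 meets gear-1 tooth 20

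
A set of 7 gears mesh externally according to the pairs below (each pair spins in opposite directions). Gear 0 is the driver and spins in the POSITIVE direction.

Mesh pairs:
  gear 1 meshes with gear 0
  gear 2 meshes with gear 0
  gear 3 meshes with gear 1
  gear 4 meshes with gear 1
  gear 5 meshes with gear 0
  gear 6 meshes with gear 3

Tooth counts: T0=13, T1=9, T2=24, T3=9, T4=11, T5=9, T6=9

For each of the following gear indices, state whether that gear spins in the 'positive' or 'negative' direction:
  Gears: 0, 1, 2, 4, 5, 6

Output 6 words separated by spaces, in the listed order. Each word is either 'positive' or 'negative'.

Answer: positive negative negative positive negative negative

Derivation:
Gear 0 (driver): positive (depth 0)
  gear 1: meshes with gear 0 -> depth 1 -> negative (opposite of gear 0)
  gear 2: meshes with gear 0 -> depth 1 -> negative (opposite of gear 0)
  gear 3: meshes with gear 1 -> depth 2 -> positive (opposite of gear 1)
  gear 4: meshes with gear 1 -> depth 2 -> positive (opposite of gear 1)
  gear 5: meshes with gear 0 -> depth 1 -> negative (opposite of gear 0)
  gear 6: meshes with gear 3 -> depth 3 -> negative (opposite of gear 3)
Queried indices 0, 1, 2, 4, 5, 6 -> positive, negative, negative, positive, negative, negative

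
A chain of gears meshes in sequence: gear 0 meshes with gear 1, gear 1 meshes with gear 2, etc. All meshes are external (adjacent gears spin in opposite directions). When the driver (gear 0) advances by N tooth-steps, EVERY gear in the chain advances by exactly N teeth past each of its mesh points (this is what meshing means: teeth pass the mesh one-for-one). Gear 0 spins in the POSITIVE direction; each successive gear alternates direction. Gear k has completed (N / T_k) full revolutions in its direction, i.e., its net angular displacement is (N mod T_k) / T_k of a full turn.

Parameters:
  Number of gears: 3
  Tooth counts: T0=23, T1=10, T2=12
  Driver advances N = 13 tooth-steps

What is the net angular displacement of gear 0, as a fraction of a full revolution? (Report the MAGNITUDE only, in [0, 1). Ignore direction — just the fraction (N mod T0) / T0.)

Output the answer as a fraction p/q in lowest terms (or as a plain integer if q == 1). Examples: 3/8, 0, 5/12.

Answer: 13/23

Derivation:
Chain of 3 gears, tooth counts: [23, 10, 12]
  gear 0: T0=23, direction=positive, advance = 13 mod 23 = 13 teeth = 13/23 turn
  gear 1: T1=10, direction=negative, advance = 13 mod 10 = 3 teeth = 3/10 turn
  gear 2: T2=12, direction=positive, advance = 13 mod 12 = 1 teeth = 1/12 turn
Gear 0: 13 mod 23 = 13
Fraction = 13 / 23 = 13/23 (gcd(13,23)=1) = 13/23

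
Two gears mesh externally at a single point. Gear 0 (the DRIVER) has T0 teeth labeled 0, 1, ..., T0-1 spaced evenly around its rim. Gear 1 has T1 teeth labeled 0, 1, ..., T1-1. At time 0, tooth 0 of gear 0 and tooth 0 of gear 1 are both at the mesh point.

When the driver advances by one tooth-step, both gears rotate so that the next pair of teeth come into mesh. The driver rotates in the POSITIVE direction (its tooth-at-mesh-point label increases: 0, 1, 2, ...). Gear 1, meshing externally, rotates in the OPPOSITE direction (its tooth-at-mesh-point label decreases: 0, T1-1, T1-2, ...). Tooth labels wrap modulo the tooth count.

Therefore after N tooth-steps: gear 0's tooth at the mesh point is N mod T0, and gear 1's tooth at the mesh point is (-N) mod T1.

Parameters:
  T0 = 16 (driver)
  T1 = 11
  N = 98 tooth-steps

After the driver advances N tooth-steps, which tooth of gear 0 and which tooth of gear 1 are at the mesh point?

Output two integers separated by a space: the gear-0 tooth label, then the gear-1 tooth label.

Answer: 2 1

Derivation:
Gear 0 (driver, T0=16): tooth at mesh = N mod T0
  98 = 6 * 16 + 2, so 98 mod 16 = 2
  gear 0 tooth = 2
Gear 1 (driven, T1=11): tooth at mesh = (-N) mod T1
  98 = 8 * 11 + 10, so 98 mod 11 = 10
  (-98) mod 11 = (-10) mod 11 = 11 - 10 = 1
Mesh after 98 steps: gear-0 tooth 2 meets gear-1 tooth 1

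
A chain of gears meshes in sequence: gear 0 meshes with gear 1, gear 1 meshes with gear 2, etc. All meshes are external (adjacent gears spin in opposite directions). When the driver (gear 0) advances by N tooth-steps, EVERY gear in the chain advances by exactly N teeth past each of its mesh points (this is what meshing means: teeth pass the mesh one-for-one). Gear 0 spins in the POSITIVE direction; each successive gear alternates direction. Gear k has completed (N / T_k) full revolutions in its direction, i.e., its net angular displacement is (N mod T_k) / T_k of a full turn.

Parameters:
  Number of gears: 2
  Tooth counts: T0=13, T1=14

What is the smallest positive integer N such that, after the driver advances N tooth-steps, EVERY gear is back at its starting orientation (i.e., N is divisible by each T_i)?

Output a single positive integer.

Gear k returns to start when N is a multiple of T_k.
All gears at start simultaneously when N is a common multiple of [13, 14]; the smallest such N is lcm(13, 14).
Start: lcm = T0 = 13
Fold in T1=14: gcd(13, 14) = 1; lcm(13, 14) = 13 * 14 / 1 = 182 / 1 = 182
Full cycle length = 182

Answer: 182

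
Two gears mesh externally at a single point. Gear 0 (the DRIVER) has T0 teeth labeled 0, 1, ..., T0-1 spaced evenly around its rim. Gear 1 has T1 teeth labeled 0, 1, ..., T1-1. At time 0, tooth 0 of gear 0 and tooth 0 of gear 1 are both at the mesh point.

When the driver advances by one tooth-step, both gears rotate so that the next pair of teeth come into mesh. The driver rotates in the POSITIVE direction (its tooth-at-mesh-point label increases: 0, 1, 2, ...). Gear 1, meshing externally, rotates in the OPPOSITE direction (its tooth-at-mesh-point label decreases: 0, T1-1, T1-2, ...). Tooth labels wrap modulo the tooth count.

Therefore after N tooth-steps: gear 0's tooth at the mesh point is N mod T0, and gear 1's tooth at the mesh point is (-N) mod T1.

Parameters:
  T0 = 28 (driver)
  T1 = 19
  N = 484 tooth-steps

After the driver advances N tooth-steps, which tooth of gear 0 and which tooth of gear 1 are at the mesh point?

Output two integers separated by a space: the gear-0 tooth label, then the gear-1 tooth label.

Gear 0 (driver, T0=28): tooth at mesh = N mod T0
  484 = 17 * 28 + 8, so 484 mod 28 = 8
  gear 0 tooth = 8
Gear 1 (driven, T1=19): tooth at mesh = (-N) mod T1
  484 = 25 * 19 + 9, so 484 mod 19 = 9
  (-484) mod 19 = (-9) mod 19 = 19 - 9 = 10
Mesh after 484 steps: gear-0 tooth 8 meets gear-1 tooth 10

Answer: 8 10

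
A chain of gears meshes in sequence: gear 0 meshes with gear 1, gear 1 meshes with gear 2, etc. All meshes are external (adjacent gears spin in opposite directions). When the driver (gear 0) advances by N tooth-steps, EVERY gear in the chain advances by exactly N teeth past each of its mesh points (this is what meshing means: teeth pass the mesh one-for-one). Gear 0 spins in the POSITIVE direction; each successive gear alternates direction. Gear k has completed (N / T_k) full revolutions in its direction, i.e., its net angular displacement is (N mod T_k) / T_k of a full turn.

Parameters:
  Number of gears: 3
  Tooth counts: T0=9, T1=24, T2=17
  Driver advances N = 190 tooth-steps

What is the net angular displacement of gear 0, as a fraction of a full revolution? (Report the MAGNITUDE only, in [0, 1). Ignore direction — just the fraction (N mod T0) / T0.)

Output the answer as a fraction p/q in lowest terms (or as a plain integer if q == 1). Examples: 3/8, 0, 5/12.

Chain of 3 gears, tooth counts: [9, 24, 17]
  gear 0: T0=9, direction=positive, advance = 190 mod 9 = 1 teeth = 1/9 turn
  gear 1: T1=24, direction=negative, advance = 190 mod 24 = 22 teeth = 22/24 turn
  gear 2: T2=17, direction=positive, advance = 190 mod 17 = 3 teeth = 3/17 turn
Gear 0: 190 mod 9 = 1
Fraction = 1 / 9 = 1/9 (gcd(1,9)=1) = 1/9

Answer: 1/9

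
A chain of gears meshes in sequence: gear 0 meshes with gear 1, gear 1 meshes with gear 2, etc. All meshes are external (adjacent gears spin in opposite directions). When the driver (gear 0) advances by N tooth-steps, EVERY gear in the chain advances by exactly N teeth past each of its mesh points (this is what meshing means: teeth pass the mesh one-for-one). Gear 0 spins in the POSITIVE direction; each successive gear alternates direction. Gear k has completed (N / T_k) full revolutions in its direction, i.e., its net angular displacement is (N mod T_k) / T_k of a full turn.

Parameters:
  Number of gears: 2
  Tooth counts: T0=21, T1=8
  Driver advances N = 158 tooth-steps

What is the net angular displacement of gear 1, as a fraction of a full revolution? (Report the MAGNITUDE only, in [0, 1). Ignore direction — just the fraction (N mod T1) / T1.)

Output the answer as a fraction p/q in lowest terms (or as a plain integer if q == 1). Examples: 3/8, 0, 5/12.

Answer: 3/4

Derivation:
Chain of 2 gears, tooth counts: [21, 8]
  gear 0: T0=21, direction=positive, advance = 158 mod 21 = 11 teeth = 11/21 turn
  gear 1: T1=8, direction=negative, advance = 158 mod 8 = 6 teeth = 6/8 turn
Gear 1: 158 mod 8 = 6
Fraction = 6 / 8 = 3/4 (gcd(6,8)=2) = 3/4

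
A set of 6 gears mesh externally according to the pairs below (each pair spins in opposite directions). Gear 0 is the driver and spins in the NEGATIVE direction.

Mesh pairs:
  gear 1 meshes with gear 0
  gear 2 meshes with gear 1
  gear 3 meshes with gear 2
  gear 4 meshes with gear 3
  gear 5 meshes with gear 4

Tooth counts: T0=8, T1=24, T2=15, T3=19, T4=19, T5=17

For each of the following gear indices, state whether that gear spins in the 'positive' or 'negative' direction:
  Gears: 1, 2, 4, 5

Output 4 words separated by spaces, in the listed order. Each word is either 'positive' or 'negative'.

Answer: positive negative negative positive

Derivation:
Gear 0 (driver): negative (depth 0)
  gear 1: meshes with gear 0 -> depth 1 -> positive (opposite of gear 0)
  gear 2: meshes with gear 1 -> depth 2 -> negative (opposite of gear 1)
  gear 3: meshes with gear 2 -> depth 3 -> positive (opposite of gear 2)
  gear 4: meshes with gear 3 -> depth 4 -> negative (opposite of gear 3)
  gear 5: meshes with gear 4 -> depth 5 -> positive (opposite of gear 4)
Queried indices 1, 2, 4, 5 -> positive, negative, negative, positive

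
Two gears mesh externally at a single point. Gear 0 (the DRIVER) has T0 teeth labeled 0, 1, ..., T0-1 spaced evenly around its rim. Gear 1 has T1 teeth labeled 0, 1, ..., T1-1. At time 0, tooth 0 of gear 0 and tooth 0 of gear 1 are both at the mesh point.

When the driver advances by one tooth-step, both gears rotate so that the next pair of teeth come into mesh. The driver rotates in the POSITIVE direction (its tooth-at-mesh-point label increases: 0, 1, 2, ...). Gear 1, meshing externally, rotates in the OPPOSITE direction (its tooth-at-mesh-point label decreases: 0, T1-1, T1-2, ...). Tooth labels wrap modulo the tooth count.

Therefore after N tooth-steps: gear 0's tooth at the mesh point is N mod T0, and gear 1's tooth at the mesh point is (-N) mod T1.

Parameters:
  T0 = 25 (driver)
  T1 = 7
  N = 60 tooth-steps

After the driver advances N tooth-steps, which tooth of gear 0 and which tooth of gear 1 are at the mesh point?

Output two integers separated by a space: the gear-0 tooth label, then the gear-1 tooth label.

Gear 0 (driver, T0=25): tooth at mesh = N mod T0
  60 = 2 * 25 + 10, so 60 mod 25 = 10
  gear 0 tooth = 10
Gear 1 (driven, T1=7): tooth at mesh = (-N) mod T1
  60 = 8 * 7 + 4, so 60 mod 7 = 4
  (-60) mod 7 = (-4) mod 7 = 7 - 4 = 3
Mesh after 60 steps: gear-0 tooth 10 meets gear-1 tooth 3

Answer: 10 3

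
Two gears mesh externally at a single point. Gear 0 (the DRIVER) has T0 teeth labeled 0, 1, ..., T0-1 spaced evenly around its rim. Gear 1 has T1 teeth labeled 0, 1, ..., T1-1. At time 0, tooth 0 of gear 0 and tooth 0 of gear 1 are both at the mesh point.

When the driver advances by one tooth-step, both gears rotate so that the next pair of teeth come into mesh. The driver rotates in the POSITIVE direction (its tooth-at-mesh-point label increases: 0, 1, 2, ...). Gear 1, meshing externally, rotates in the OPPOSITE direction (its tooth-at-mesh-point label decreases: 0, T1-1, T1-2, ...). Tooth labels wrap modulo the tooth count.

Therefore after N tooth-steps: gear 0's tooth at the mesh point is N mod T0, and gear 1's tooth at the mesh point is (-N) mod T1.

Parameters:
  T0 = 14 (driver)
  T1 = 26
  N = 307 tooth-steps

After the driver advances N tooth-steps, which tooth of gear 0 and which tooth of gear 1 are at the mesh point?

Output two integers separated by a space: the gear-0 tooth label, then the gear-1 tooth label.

Gear 0 (driver, T0=14): tooth at mesh = N mod T0
  307 = 21 * 14 + 13, so 307 mod 14 = 13
  gear 0 tooth = 13
Gear 1 (driven, T1=26): tooth at mesh = (-N) mod T1
  307 = 11 * 26 + 21, so 307 mod 26 = 21
  (-307) mod 26 = (-21) mod 26 = 26 - 21 = 5
Mesh after 307 steps: gear-0 tooth 13 meets gear-1 tooth 5

Answer: 13 5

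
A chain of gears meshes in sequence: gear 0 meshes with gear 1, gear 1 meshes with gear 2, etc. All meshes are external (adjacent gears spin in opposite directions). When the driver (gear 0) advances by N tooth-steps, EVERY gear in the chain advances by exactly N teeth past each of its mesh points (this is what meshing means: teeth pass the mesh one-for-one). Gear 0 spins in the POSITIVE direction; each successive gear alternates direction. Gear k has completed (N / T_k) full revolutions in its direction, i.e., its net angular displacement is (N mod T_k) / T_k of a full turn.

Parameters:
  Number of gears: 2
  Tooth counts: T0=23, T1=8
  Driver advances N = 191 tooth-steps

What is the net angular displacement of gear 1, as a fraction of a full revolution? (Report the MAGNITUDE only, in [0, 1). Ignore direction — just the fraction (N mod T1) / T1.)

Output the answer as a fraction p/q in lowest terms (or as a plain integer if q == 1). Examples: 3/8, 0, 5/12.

Answer: 7/8

Derivation:
Chain of 2 gears, tooth counts: [23, 8]
  gear 0: T0=23, direction=positive, advance = 191 mod 23 = 7 teeth = 7/23 turn
  gear 1: T1=8, direction=negative, advance = 191 mod 8 = 7 teeth = 7/8 turn
Gear 1: 191 mod 8 = 7
Fraction = 7 / 8 = 7/8 (gcd(7,8)=1) = 7/8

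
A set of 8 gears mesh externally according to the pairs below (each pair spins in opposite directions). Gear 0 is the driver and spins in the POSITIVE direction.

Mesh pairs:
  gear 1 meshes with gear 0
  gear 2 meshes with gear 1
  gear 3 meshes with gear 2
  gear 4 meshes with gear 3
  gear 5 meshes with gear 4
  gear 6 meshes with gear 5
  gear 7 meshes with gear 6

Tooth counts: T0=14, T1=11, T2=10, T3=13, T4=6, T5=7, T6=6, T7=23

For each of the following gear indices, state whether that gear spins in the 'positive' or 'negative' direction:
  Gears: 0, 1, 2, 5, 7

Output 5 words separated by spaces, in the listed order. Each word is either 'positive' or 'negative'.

Gear 0 (driver): positive (depth 0)
  gear 1: meshes with gear 0 -> depth 1 -> negative (opposite of gear 0)
  gear 2: meshes with gear 1 -> depth 2 -> positive (opposite of gear 1)
  gear 3: meshes with gear 2 -> depth 3 -> negative (opposite of gear 2)
  gear 4: meshes with gear 3 -> depth 4 -> positive (opposite of gear 3)
  gear 5: meshes with gear 4 -> depth 5 -> negative (opposite of gear 4)
  gear 6: meshes with gear 5 -> depth 6 -> positive (opposite of gear 5)
  gear 7: meshes with gear 6 -> depth 7 -> negative (opposite of gear 6)
Queried indices 0, 1, 2, 5, 7 -> positive, negative, positive, negative, negative

Answer: positive negative positive negative negative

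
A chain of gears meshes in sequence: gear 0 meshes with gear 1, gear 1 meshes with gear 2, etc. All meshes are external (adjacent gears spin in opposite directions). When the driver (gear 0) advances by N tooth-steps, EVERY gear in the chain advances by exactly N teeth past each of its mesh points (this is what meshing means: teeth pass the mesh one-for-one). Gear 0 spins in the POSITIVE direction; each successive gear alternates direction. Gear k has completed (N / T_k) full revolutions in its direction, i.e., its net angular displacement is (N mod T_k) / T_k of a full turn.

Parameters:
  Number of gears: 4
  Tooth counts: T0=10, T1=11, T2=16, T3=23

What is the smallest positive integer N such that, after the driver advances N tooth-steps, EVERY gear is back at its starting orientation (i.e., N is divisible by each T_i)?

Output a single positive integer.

Answer: 20240

Derivation:
Gear k returns to start when N is a multiple of T_k.
All gears at start simultaneously when N is a common multiple of [10, 11, 16, 23]; the smallest such N is lcm(10, 11, 16, 23).
Start: lcm = T0 = 10
Fold in T1=11: gcd(10, 11) = 1; lcm(10, 11) = 10 * 11 / 1 = 110 / 1 = 110
Fold in T2=16: gcd(110, 16) = 2; lcm(110, 16) = 110 * 16 / 2 = 1760 / 2 = 880
Fold in T3=23: gcd(880, 23) = 1; lcm(880, 23) = 880 * 23 / 1 = 20240 / 1 = 20240
Full cycle length = 20240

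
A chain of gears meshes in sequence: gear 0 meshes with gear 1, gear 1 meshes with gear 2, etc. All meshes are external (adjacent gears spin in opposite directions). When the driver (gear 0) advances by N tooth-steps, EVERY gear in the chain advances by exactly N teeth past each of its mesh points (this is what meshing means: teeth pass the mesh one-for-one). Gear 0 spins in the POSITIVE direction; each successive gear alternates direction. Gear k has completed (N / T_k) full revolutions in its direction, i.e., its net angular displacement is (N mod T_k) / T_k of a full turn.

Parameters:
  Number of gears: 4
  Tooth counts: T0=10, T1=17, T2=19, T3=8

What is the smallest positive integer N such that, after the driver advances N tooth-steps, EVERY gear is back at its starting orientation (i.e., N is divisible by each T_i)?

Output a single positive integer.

Gear k returns to start when N is a multiple of T_k.
All gears at start simultaneously when N is a common multiple of [10, 17, 19, 8]; the smallest such N is lcm(10, 17, 19, 8).
Start: lcm = T0 = 10
Fold in T1=17: gcd(10, 17) = 1; lcm(10, 17) = 10 * 17 / 1 = 170 / 1 = 170
Fold in T2=19: gcd(170, 19) = 1; lcm(170, 19) = 170 * 19 / 1 = 3230 / 1 = 3230
Fold in T3=8: gcd(3230, 8) = 2; lcm(3230, 8) = 3230 * 8 / 2 = 25840 / 2 = 12920
Full cycle length = 12920

Answer: 12920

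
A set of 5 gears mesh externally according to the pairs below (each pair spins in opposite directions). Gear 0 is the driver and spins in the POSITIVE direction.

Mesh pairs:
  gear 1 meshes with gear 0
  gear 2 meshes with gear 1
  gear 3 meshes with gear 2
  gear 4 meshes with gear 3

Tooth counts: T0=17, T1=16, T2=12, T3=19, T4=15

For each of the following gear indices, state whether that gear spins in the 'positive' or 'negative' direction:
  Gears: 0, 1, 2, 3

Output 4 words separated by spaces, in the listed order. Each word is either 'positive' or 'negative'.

Gear 0 (driver): positive (depth 0)
  gear 1: meshes with gear 0 -> depth 1 -> negative (opposite of gear 0)
  gear 2: meshes with gear 1 -> depth 2 -> positive (opposite of gear 1)
  gear 3: meshes with gear 2 -> depth 3 -> negative (opposite of gear 2)
  gear 4: meshes with gear 3 -> depth 4 -> positive (opposite of gear 3)
Queried indices 0, 1, 2, 3 -> positive, negative, positive, negative

Answer: positive negative positive negative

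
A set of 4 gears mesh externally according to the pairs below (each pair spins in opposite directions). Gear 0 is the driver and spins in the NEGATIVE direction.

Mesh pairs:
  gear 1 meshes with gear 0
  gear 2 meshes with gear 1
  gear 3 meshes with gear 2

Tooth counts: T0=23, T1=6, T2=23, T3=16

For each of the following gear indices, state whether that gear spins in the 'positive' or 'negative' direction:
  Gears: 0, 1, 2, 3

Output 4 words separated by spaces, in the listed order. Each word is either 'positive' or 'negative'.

Answer: negative positive negative positive

Derivation:
Gear 0 (driver): negative (depth 0)
  gear 1: meshes with gear 0 -> depth 1 -> positive (opposite of gear 0)
  gear 2: meshes with gear 1 -> depth 2 -> negative (opposite of gear 1)
  gear 3: meshes with gear 2 -> depth 3 -> positive (opposite of gear 2)
Queried indices 0, 1, 2, 3 -> negative, positive, negative, positive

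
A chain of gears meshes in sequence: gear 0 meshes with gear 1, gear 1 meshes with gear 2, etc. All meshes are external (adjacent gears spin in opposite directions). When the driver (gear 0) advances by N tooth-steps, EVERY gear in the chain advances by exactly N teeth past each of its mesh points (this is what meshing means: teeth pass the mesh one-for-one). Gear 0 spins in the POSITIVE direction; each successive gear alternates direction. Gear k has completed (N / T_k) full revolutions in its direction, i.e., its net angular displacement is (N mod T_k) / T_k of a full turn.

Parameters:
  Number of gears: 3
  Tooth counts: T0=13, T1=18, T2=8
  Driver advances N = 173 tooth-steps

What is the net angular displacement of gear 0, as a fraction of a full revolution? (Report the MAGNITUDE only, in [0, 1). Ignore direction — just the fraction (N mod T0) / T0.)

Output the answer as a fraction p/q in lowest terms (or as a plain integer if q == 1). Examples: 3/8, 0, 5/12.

Chain of 3 gears, tooth counts: [13, 18, 8]
  gear 0: T0=13, direction=positive, advance = 173 mod 13 = 4 teeth = 4/13 turn
  gear 1: T1=18, direction=negative, advance = 173 mod 18 = 11 teeth = 11/18 turn
  gear 2: T2=8, direction=positive, advance = 173 mod 8 = 5 teeth = 5/8 turn
Gear 0: 173 mod 13 = 4
Fraction = 4 / 13 = 4/13 (gcd(4,13)=1) = 4/13

Answer: 4/13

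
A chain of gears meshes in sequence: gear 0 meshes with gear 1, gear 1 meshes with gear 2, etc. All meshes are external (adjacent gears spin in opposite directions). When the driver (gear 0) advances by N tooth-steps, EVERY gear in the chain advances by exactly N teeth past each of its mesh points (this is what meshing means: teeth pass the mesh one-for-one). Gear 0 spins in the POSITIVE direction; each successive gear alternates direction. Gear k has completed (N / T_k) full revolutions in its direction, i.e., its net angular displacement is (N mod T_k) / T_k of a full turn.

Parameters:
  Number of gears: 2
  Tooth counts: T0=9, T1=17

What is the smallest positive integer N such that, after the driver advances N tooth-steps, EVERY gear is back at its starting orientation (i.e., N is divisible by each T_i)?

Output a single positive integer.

Gear k returns to start when N is a multiple of T_k.
All gears at start simultaneously when N is a common multiple of [9, 17]; the smallest such N is lcm(9, 17).
Start: lcm = T0 = 9
Fold in T1=17: gcd(9, 17) = 1; lcm(9, 17) = 9 * 17 / 1 = 153 / 1 = 153
Full cycle length = 153

Answer: 153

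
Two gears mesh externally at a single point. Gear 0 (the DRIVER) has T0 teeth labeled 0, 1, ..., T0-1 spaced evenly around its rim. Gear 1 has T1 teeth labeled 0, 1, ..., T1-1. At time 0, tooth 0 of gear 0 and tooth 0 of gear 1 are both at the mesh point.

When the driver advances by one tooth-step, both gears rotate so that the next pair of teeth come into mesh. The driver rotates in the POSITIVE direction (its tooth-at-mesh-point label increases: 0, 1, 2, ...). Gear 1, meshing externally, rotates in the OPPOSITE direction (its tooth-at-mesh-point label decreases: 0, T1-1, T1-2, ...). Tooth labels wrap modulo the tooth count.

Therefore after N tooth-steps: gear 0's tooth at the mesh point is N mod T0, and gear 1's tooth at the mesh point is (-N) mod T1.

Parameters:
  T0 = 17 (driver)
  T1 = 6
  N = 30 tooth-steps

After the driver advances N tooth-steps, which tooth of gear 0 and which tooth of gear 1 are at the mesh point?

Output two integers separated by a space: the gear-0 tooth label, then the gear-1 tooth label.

Answer: 13 0

Derivation:
Gear 0 (driver, T0=17): tooth at mesh = N mod T0
  30 = 1 * 17 + 13, so 30 mod 17 = 13
  gear 0 tooth = 13
Gear 1 (driven, T1=6): tooth at mesh = (-N) mod T1
  30 = 5 * 6 + 0, so 30 mod 6 = 0
  (-30) mod 6 = 0
Mesh after 30 steps: gear-0 tooth 13 meets gear-1 tooth 0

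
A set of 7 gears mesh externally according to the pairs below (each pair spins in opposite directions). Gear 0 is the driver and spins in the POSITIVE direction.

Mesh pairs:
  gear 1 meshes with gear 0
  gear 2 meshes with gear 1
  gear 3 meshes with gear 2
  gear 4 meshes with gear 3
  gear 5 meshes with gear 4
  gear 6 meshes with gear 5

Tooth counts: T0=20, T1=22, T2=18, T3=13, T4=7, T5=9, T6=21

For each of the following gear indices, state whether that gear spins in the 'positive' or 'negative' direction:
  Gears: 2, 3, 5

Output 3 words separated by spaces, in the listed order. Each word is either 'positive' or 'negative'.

Answer: positive negative negative

Derivation:
Gear 0 (driver): positive (depth 0)
  gear 1: meshes with gear 0 -> depth 1 -> negative (opposite of gear 0)
  gear 2: meshes with gear 1 -> depth 2 -> positive (opposite of gear 1)
  gear 3: meshes with gear 2 -> depth 3 -> negative (opposite of gear 2)
  gear 4: meshes with gear 3 -> depth 4 -> positive (opposite of gear 3)
  gear 5: meshes with gear 4 -> depth 5 -> negative (opposite of gear 4)
  gear 6: meshes with gear 5 -> depth 6 -> positive (opposite of gear 5)
Queried indices 2, 3, 5 -> positive, negative, negative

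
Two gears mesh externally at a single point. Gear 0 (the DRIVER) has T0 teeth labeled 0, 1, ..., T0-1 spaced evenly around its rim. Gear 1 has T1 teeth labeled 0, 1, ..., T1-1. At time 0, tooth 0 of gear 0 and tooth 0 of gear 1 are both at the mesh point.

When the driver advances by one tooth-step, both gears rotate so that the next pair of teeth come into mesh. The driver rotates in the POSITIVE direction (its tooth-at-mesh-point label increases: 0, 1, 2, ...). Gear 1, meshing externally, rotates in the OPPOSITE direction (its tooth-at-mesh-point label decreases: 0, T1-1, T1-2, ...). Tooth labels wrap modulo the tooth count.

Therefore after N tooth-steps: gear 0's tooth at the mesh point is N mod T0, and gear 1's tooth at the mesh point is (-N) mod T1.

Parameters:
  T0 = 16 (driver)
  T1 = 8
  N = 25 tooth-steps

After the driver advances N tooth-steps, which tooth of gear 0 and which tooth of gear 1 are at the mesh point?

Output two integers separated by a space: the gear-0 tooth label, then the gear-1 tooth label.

Answer: 9 7

Derivation:
Gear 0 (driver, T0=16): tooth at mesh = N mod T0
  25 = 1 * 16 + 9, so 25 mod 16 = 9
  gear 0 tooth = 9
Gear 1 (driven, T1=8): tooth at mesh = (-N) mod T1
  25 = 3 * 8 + 1, so 25 mod 8 = 1
  (-25) mod 8 = (-1) mod 8 = 8 - 1 = 7
Mesh after 25 steps: gear-0 tooth 9 meets gear-1 tooth 7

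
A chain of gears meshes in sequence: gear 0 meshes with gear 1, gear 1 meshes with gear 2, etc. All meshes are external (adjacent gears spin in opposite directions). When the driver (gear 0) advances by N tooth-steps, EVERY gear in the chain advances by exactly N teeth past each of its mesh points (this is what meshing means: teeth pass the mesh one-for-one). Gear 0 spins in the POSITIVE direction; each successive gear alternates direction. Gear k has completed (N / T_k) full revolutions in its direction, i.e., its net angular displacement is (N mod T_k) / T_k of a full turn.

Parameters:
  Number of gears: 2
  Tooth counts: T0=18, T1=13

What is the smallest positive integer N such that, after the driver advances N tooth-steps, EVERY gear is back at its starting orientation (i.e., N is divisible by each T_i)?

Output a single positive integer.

Gear k returns to start when N is a multiple of T_k.
All gears at start simultaneously when N is a common multiple of [18, 13]; the smallest such N is lcm(18, 13).
Start: lcm = T0 = 18
Fold in T1=13: gcd(18, 13) = 1; lcm(18, 13) = 18 * 13 / 1 = 234 / 1 = 234
Full cycle length = 234

Answer: 234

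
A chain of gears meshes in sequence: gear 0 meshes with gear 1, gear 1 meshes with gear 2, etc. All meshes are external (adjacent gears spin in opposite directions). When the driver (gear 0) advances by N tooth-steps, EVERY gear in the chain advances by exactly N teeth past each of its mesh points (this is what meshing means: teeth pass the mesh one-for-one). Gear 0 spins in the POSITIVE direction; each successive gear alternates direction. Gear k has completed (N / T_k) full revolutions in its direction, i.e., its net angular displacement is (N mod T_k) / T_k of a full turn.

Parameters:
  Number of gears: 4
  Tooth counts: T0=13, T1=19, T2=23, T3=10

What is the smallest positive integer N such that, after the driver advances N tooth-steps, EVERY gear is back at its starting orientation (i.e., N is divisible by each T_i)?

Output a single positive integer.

Gear k returns to start when N is a multiple of T_k.
All gears at start simultaneously when N is a common multiple of [13, 19, 23, 10]; the smallest such N is lcm(13, 19, 23, 10).
Start: lcm = T0 = 13
Fold in T1=19: gcd(13, 19) = 1; lcm(13, 19) = 13 * 19 / 1 = 247 / 1 = 247
Fold in T2=23: gcd(247, 23) = 1; lcm(247, 23) = 247 * 23 / 1 = 5681 / 1 = 5681
Fold in T3=10: gcd(5681, 10) = 1; lcm(5681, 10) = 5681 * 10 / 1 = 56810 / 1 = 56810
Full cycle length = 56810

Answer: 56810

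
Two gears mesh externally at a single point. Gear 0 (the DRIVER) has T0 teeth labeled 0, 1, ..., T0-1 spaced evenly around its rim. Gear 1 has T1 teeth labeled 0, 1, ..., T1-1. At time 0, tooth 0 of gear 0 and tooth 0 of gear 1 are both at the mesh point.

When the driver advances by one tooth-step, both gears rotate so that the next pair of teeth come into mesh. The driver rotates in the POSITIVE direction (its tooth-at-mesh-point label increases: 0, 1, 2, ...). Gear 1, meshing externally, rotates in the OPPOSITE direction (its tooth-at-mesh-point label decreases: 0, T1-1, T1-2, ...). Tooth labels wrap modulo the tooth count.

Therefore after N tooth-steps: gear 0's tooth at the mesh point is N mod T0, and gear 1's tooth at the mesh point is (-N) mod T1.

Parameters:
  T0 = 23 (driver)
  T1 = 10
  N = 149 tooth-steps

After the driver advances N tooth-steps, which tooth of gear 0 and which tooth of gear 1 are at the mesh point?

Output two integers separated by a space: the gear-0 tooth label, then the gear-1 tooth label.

Gear 0 (driver, T0=23): tooth at mesh = N mod T0
  149 = 6 * 23 + 11, so 149 mod 23 = 11
  gear 0 tooth = 11
Gear 1 (driven, T1=10): tooth at mesh = (-N) mod T1
  149 = 14 * 10 + 9, so 149 mod 10 = 9
  (-149) mod 10 = (-9) mod 10 = 10 - 9 = 1
Mesh after 149 steps: gear-0 tooth 11 meets gear-1 tooth 1

Answer: 11 1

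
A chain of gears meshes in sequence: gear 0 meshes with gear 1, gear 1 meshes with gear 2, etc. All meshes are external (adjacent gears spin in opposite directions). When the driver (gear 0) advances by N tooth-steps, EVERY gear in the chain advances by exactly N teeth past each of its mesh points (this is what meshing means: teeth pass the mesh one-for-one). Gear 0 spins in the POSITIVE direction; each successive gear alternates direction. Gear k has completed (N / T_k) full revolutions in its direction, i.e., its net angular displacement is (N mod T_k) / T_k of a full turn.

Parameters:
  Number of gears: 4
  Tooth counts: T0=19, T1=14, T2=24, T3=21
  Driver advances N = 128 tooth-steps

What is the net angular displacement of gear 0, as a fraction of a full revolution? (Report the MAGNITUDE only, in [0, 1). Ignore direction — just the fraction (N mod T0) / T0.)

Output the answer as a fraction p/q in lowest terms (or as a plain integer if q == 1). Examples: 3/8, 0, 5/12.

Chain of 4 gears, tooth counts: [19, 14, 24, 21]
  gear 0: T0=19, direction=positive, advance = 128 mod 19 = 14 teeth = 14/19 turn
  gear 1: T1=14, direction=negative, advance = 128 mod 14 = 2 teeth = 2/14 turn
  gear 2: T2=24, direction=positive, advance = 128 mod 24 = 8 teeth = 8/24 turn
  gear 3: T3=21, direction=negative, advance = 128 mod 21 = 2 teeth = 2/21 turn
Gear 0: 128 mod 19 = 14
Fraction = 14 / 19 = 14/19 (gcd(14,19)=1) = 14/19

Answer: 14/19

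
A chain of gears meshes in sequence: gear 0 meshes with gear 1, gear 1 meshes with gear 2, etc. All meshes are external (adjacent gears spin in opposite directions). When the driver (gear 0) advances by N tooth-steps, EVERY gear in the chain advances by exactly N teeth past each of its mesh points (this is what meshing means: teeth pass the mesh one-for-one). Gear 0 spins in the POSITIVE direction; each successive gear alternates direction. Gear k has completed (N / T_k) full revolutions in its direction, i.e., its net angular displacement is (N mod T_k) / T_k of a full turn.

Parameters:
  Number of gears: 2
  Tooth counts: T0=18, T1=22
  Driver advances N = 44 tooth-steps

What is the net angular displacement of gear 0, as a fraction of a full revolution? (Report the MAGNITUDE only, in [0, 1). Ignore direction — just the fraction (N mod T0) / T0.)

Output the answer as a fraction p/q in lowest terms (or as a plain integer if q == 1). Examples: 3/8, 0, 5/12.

Answer: 4/9

Derivation:
Chain of 2 gears, tooth counts: [18, 22]
  gear 0: T0=18, direction=positive, advance = 44 mod 18 = 8 teeth = 8/18 turn
  gear 1: T1=22, direction=negative, advance = 44 mod 22 = 0 teeth = 0/22 turn
Gear 0: 44 mod 18 = 8
Fraction = 8 / 18 = 4/9 (gcd(8,18)=2) = 4/9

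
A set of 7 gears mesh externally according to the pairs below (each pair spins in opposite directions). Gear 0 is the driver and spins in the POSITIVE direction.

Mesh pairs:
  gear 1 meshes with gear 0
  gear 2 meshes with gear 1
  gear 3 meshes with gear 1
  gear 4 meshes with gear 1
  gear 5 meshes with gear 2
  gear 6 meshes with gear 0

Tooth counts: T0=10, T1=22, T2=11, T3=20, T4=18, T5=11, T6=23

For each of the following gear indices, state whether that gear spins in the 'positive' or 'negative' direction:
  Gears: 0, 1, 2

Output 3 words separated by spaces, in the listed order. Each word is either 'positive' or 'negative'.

Answer: positive negative positive

Derivation:
Gear 0 (driver): positive (depth 0)
  gear 1: meshes with gear 0 -> depth 1 -> negative (opposite of gear 0)
  gear 2: meshes with gear 1 -> depth 2 -> positive (opposite of gear 1)
  gear 3: meshes with gear 1 -> depth 2 -> positive (opposite of gear 1)
  gear 4: meshes with gear 1 -> depth 2 -> positive (opposite of gear 1)
  gear 5: meshes with gear 2 -> depth 3 -> negative (opposite of gear 2)
  gear 6: meshes with gear 0 -> depth 1 -> negative (opposite of gear 0)
Queried indices 0, 1, 2 -> positive, negative, positive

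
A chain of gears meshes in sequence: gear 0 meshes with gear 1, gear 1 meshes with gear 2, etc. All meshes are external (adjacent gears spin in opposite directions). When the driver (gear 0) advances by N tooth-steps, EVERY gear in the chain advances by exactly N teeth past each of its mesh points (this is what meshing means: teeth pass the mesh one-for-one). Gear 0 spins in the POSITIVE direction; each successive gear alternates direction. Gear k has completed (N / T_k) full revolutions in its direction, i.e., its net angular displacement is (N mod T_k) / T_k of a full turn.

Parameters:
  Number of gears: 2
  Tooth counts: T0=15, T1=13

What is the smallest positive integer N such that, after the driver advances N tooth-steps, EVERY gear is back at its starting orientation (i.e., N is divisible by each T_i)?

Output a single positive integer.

Answer: 195

Derivation:
Gear k returns to start when N is a multiple of T_k.
All gears at start simultaneously when N is a common multiple of [15, 13]; the smallest such N is lcm(15, 13).
Start: lcm = T0 = 15
Fold in T1=13: gcd(15, 13) = 1; lcm(15, 13) = 15 * 13 / 1 = 195 / 1 = 195
Full cycle length = 195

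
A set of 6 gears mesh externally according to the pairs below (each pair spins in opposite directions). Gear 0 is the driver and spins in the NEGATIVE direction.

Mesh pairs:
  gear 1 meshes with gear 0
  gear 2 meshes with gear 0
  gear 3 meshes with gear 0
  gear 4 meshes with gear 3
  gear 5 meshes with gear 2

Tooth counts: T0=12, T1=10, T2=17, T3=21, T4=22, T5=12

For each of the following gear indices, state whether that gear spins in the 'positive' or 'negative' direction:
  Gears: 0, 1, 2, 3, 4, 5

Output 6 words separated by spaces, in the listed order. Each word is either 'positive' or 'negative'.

Answer: negative positive positive positive negative negative

Derivation:
Gear 0 (driver): negative (depth 0)
  gear 1: meshes with gear 0 -> depth 1 -> positive (opposite of gear 0)
  gear 2: meshes with gear 0 -> depth 1 -> positive (opposite of gear 0)
  gear 3: meshes with gear 0 -> depth 1 -> positive (opposite of gear 0)
  gear 4: meshes with gear 3 -> depth 2 -> negative (opposite of gear 3)
  gear 5: meshes with gear 2 -> depth 2 -> negative (opposite of gear 2)
Queried indices 0, 1, 2, 3, 4, 5 -> negative, positive, positive, positive, negative, negative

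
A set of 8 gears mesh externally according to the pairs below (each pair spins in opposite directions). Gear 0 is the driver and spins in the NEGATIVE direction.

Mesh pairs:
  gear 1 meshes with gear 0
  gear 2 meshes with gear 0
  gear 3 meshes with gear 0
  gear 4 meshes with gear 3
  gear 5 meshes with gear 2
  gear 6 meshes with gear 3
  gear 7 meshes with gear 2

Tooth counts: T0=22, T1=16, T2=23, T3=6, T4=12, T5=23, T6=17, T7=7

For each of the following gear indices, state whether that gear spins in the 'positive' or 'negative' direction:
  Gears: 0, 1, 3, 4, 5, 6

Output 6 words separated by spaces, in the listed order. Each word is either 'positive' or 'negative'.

Gear 0 (driver): negative (depth 0)
  gear 1: meshes with gear 0 -> depth 1 -> positive (opposite of gear 0)
  gear 2: meshes with gear 0 -> depth 1 -> positive (opposite of gear 0)
  gear 3: meshes with gear 0 -> depth 1 -> positive (opposite of gear 0)
  gear 4: meshes with gear 3 -> depth 2 -> negative (opposite of gear 3)
  gear 5: meshes with gear 2 -> depth 2 -> negative (opposite of gear 2)
  gear 6: meshes with gear 3 -> depth 2 -> negative (opposite of gear 3)
  gear 7: meshes with gear 2 -> depth 2 -> negative (opposite of gear 2)
Queried indices 0, 1, 3, 4, 5, 6 -> negative, positive, positive, negative, negative, negative

Answer: negative positive positive negative negative negative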